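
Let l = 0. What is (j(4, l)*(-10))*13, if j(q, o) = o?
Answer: 0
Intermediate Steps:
(j(4, l)*(-10))*13 = (0*(-10))*13 = 0*13 = 0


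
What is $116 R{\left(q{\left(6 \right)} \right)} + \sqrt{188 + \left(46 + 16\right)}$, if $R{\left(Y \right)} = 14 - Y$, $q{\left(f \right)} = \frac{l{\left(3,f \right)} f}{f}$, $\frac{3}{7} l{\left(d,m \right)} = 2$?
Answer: $\frac{3248}{3} + 5 \sqrt{10} \approx 1098.5$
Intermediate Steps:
$l{\left(d,m \right)} = \frac{14}{3}$ ($l{\left(d,m \right)} = \frac{7}{3} \cdot 2 = \frac{14}{3}$)
$q{\left(f \right)} = \frac{14}{3}$ ($q{\left(f \right)} = \frac{\frac{14}{3} f}{f} = \frac{14}{3}$)
$116 R{\left(q{\left(6 \right)} \right)} + \sqrt{188 + \left(46 + 16\right)} = 116 \left(14 - \frac{14}{3}\right) + \sqrt{188 + \left(46 + 16\right)} = 116 \left(14 - \frac{14}{3}\right) + \sqrt{188 + 62} = 116 \cdot \frac{28}{3} + \sqrt{250} = \frac{3248}{3} + 5 \sqrt{10}$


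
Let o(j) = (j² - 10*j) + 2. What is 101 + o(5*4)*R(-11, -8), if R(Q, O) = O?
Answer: -1515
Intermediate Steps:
o(j) = 2 + j² - 10*j
101 + o(5*4)*R(-11, -8) = 101 + (2 + (5*4)² - 50*4)*(-8) = 101 + (2 + 20² - 10*20)*(-8) = 101 + (2 + 400 - 200)*(-8) = 101 + 202*(-8) = 101 - 1616 = -1515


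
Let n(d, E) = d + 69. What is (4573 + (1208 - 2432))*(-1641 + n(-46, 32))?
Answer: -5418682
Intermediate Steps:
n(d, E) = 69 + d
(4573 + (1208 - 2432))*(-1641 + n(-46, 32)) = (4573 + (1208 - 2432))*(-1641 + (69 - 46)) = (4573 - 1224)*(-1641 + 23) = 3349*(-1618) = -5418682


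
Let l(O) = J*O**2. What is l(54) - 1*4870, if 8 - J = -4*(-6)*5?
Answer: -331462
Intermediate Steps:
J = -112 (J = 8 - (-4*(-6))*5 = 8 - 24*5 = 8 - 1*120 = 8 - 120 = -112)
l(O) = -112*O**2
l(54) - 1*4870 = -112*54**2 - 1*4870 = -112*2916 - 4870 = -326592 - 4870 = -331462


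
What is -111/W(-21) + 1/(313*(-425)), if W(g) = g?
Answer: 4921918/931175 ≈ 5.2857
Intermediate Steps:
-111/W(-21) + 1/(313*(-425)) = -111/(-21) + 1/(313*(-425)) = -111*(-1/21) + (1/313)*(-1/425) = 37/7 - 1/133025 = 4921918/931175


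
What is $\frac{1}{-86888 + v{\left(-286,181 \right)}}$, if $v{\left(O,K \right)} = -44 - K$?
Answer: $- \frac{1}{87113} \approx -1.1479 \cdot 10^{-5}$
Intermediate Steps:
$\frac{1}{-86888 + v{\left(-286,181 \right)}} = \frac{1}{-86888 - 225} = \frac{1}{-87113} = - \frac{1}{87113}$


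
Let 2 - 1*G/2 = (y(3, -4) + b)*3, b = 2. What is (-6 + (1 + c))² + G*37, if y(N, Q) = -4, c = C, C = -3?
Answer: 656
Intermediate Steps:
c = -3
G = 16 (G = 4 - 2*(-4 + 2)*3 = 4 - (-4)*3 = 4 - 2*(-6) = 4 + 12 = 16)
(-6 + (1 + c))² + G*37 = (-6 + (1 - 3))² + 16*37 = (-6 - 2)² + 592 = (-8)² + 592 = 64 + 592 = 656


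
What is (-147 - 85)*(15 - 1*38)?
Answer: 5336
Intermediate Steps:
(-147 - 85)*(15 - 1*38) = -232*(15 - 38) = -232*(-23) = 5336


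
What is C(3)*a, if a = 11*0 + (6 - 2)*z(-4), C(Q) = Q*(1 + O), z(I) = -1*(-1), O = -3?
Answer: -24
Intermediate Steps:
z(I) = 1
C(Q) = -2*Q (C(Q) = Q*(1 - 3) = Q*(-2) = -2*Q)
a = 4 (a = 11*0 + (6 - 2)*1 = 0 + 4*1 = 0 + 4 = 4)
C(3)*a = -2*3*4 = -6*4 = -24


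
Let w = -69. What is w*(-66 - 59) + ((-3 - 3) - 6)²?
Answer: 8769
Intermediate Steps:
w*(-66 - 59) + ((-3 - 3) - 6)² = -69*(-66 - 59) + ((-3 - 3) - 6)² = -69*(-125) + (-6 - 6)² = 8625 + (-12)² = 8625 + 144 = 8769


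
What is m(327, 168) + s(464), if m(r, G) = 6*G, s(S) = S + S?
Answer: 1936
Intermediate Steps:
s(S) = 2*S
m(327, 168) + s(464) = 6*168 + 2*464 = 1008 + 928 = 1936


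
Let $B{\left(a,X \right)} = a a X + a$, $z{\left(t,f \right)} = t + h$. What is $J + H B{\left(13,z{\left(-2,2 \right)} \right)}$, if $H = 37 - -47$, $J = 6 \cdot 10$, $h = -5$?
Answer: $-98220$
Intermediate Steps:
$z{\left(t,f \right)} = -5 + t$ ($z{\left(t,f \right)} = t - 5 = -5 + t$)
$J = 60$
$H = 84$ ($H = 37 + 47 = 84$)
$B{\left(a,X \right)} = a + X a^{2}$ ($B{\left(a,X \right)} = a X a + a = X a^{2} + a = a + X a^{2}$)
$J + H B{\left(13,z{\left(-2,2 \right)} \right)} = 60 + 84 \cdot 13 \left(1 + \left(-5 - 2\right) 13\right) = 60 + 84 \cdot 13 \left(1 - 91\right) = 60 + 84 \cdot 13 \left(-90\right) = 60 + 84 \left(-1170\right) = 60 - 98280 = -98220$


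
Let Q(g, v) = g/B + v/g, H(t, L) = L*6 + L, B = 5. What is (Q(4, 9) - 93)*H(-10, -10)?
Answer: 12593/2 ≈ 6296.5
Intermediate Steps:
H(t, L) = 7*L (H(t, L) = 6*L + L = 7*L)
Q(g, v) = g/5 + v/g
(Q(4, 9) - 93)*H(-10, -10) = (((1/5)*4 + 9/4) - 93)*(7*(-10)) = ((4/5 + 9*(1/4)) - 93)*(-70) = ((4/5 + 9/4) - 93)*(-70) = (61/20 - 93)*(-70) = -1799/20*(-70) = 12593/2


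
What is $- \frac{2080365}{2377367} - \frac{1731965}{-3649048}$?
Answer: $- \frac{3473835306365}{8675126296616} \approx -0.40044$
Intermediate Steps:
$- \frac{2080365}{2377367} - \frac{1731965}{-3649048} = \left(-2080365\right) \frac{1}{2377367} - - \frac{1731965}{3649048} = - \frac{2080365}{2377367} + \frac{1731965}{3649048} = - \frac{3473835306365}{8675126296616}$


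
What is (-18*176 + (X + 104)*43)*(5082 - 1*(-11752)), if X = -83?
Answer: -38129010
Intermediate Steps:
(-18*176 + (X + 104)*43)*(5082 - 1*(-11752)) = (-18*176 + (-83 + 104)*43)*(5082 - 1*(-11752)) = (-3168 + 21*43)*(5082 + 11752) = (-3168 + 903)*16834 = -2265*16834 = -38129010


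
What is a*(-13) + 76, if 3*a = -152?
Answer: 2204/3 ≈ 734.67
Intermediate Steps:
a = -152/3 (a = (⅓)*(-152) = -152/3 ≈ -50.667)
a*(-13) + 76 = -152/3*(-13) + 76 = 1976/3 + 76 = 2204/3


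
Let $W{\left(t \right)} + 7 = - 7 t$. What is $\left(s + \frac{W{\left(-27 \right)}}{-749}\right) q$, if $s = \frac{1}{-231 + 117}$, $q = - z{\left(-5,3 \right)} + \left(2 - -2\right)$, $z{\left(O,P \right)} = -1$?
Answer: $- \frac{15355}{12198} \approx -1.2588$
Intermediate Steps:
$W{\left(t \right)} = -7 - 7 t$
$q = 5$ ($q = \left(-1\right) \left(-1\right) + \left(2 - -2\right) = 1 + \left(2 + 2\right) = 1 + 4 = 5$)
$s = - \frac{1}{114}$ ($s = \frac{1}{-114} = - \frac{1}{114} \approx -0.0087719$)
$\left(s + \frac{W{\left(-27 \right)}}{-749}\right) q = \left(- \frac{1}{114} + \frac{-7 - -189}{-749}\right) 5 = \left(- \frac{1}{114} + \left(-7 + 189\right) \left(- \frac{1}{749}\right)\right) 5 = \left(- \frac{1}{114} + 182 \left(- \frac{1}{749}\right)\right) 5 = \left(- \frac{1}{114} - \frac{26}{107}\right) 5 = \left(- \frac{3071}{12198}\right) 5 = - \frac{15355}{12198}$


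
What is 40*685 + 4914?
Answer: 32314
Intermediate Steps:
40*685 + 4914 = 27400 + 4914 = 32314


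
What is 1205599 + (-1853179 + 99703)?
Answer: -547877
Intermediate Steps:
1205599 + (-1853179 + 99703) = 1205599 - 1753476 = -547877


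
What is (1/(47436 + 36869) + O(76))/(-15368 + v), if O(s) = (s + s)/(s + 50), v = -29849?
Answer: -6407243/240157208655 ≈ -2.6679e-5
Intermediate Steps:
O(s) = 2*s/(50 + s) (O(s) = (2*s)/(50 + s) = 2*s/(50 + s))
(1/(47436 + 36869) + O(76))/(-15368 + v) = (1/(47436 + 36869) + 2*76/(50 + 76))/(-15368 - 29849) = (1/84305 + 2*76/126)/(-45217) = (1/84305 + 2*76*(1/126))*(-1/45217) = (1/84305 + 76/63)*(-1/45217) = (6407243/5311215)*(-1/45217) = -6407243/240157208655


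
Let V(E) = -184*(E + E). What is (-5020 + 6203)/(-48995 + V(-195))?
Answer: 1183/22765 ≈ 0.051966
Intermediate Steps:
V(E) = -368*E
(-5020 + 6203)/(-48995 + V(-195)) = (-5020 + 6203)/(-48995 - 368*(-195)) = 1183/(-48995 + 71760) = 1183/22765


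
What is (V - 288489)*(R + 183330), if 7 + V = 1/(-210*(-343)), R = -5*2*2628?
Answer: -108785220611565/2401 ≈ -4.5308e+10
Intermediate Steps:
R = -26280 (R = -10*2628 = -26280)
V = -504209/72030 (V = -7 + 1/(-210*(-343)) = -7 + 1/72030 = -504209/72030 ≈ -7.0000)
(V - 288489)*(R + 183330) = (-504209/72030 - 288489)*(-26280 + 183330) = -20780366879/72030*157050 = -108785220611565/2401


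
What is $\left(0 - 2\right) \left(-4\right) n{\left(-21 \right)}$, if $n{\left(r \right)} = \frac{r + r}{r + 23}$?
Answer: $-168$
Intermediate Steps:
$n{\left(r \right)} = \frac{2 r}{23 + r}$
$\left(0 - 2\right) \left(-4\right) n{\left(-21 \right)} = \left(0 - 2\right) \left(-4\right) 2 \left(-21\right) \frac{1}{23 - 21} = \left(-2\right) \left(-4\right) 2 \left(-21\right) \frac{1}{2} = 8 \cdot 2 \left(-21\right) \frac{1}{2} = 8 \left(-21\right) = -168$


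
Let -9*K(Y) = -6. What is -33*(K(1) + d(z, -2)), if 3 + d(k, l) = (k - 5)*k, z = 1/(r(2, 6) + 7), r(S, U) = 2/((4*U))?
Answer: 719873/7225 ≈ 99.636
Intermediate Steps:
K(Y) = ⅔ (K(Y) = -⅑*(-6) = ⅔)
r(S, U) = 1/(2*U) (r(S, U) = 2*(1/(4*U)) = 1/(2*U))
z = 12/85 (z = 1/((½)/6 + 7) = 1/((½)*(⅙) + 7) = 1/(1/12 + 7) = 1/(85/12) = 12/85 ≈ 0.14118)
d(k, l) = -3 + k*(-5 + k) (d(k, l) = -3 + (k - 5)*k = -3 + (-5 + k)*k = -3 + k*(-5 + k))
-33*(K(1) + d(z, -2)) = -33*(⅔ + (-3 + (12/85)² - 5*12/85)) = -33*(⅔ + (-3 + 144/7225 - 12/17)) = -33*(⅔ - 26631/7225) = -33*(-65443/21675) = 719873/7225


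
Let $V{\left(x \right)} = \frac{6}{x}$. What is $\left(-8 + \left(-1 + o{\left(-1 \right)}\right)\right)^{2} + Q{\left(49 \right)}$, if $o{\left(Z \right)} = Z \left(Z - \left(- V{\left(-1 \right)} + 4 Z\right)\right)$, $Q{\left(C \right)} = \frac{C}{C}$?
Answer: $37$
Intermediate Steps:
$Q{\left(C \right)} = 1$
$o{\left(Z \right)} = Z \left(-6 - 3 Z\right)$ ($o{\left(Z \right)} = Z \left(Z - \left(6 + 4 Z\right)\right) = Z \left(-6 - 3 Z\right)$)
$\left(-8 + \left(-1 + o{\left(-1 \right)}\right)\right)^{2} + Q{\left(49 \right)} = \left(-8 - \left(1 - 3 \left(2 - 1\right)\right)\right)^{2} + 1 = \left(-8 - \left(1 - 3\right)\right)^{2} + 1 = \left(-8 + \left(-1 + 3\right)\right)^{2} + 1 = \left(-8 + 2\right)^{2} + 1 = \left(-6\right)^{2} + 1 = 36 + 1 = 37$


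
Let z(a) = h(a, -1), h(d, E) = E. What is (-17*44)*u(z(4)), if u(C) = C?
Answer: 748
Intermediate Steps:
z(a) = -1
(-17*44)*u(z(4)) = -17*44*(-1) = -748*(-1) = 748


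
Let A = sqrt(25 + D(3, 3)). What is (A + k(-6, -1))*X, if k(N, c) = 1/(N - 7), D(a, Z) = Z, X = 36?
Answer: -36/13 + 72*sqrt(7) ≈ 187.72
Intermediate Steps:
k(N, c) = 1/(-7 + N)
A = 2*sqrt(7) (A = sqrt(25 + 3) = sqrt(28) = 2*sqrt(7) ≈ 5.2915)
(A + k(-6, -1))*X = (2*sqrt(7) + 1/(-7 - 6))*36 = (2*sqrt(7) + 1/(-13))*36 = (2*sqrt(7) - 1/13)*36 = (-1/13 + 2*sqrt(7))*36 = -36/13 + 72*sqrt(7)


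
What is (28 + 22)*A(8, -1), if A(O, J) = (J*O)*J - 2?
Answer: 300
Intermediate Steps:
A(O, J) = -2 + O*J² (A(O, J) = O*J² - 2 = -2 + O*J²)
(28 + 22)*A(8, -1) = (28 + 22)*(-2 + 8*(-1)²) = 50*(-2 + 8*1) = 50*(-2 + 8) = 50*6 = 300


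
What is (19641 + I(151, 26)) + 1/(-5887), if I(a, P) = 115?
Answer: 116303571/5887 ≈ 19756.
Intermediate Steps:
(19641 + I(151, 26)) + 1/(-5887) = (19641 + 115) + 1/(-5887) = 19756 - 1/5887 = 116303571/5887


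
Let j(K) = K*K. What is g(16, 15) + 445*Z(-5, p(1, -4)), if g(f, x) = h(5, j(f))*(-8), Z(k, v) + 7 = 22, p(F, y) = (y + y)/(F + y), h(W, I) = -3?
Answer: 6699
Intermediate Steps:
j(K) = K²
p(F, y) = 2*y/(F + y) (p(F, y) = (2*y)/(F + y) = 2*y/(F + y))
Z(k, v) = 15 (Z(k, v) = -7 + 22 = 15)
g(f, x) = 24 (g(f, x) = -3*(-8) = 24)
g(16, 15) + 445*Z(-5, p(1, -4)) = 24 + 445*15 = 24 + 6675 = 6699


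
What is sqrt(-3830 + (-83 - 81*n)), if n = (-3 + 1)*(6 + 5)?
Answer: I*sqrt(2131) ≈ 46.163*I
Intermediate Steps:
n = -22 (n = -2*11 = -22)
sqrt(-3830 + (-83 - 81*n)) = sqrt(-3830 + (-83 - 81*(-22))) = sqrt(-3830 + (-83 + 1782)) = sqrt(-3830 + 1699) = sqrt(-2131) = I*sqrt(2131)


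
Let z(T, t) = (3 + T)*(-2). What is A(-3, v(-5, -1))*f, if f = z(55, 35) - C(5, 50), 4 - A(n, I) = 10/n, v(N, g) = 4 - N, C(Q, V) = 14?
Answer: -2860/3 ≈ -953.33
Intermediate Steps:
A(n, I) = 4 - 10/n
z(T, t) = -6 - 2*T
f = -130 (f = (-6 - 2*55) - 1*14 = (-6 - 110) - 14 = -116 - 14 = -130)
A(-3, v(-5, -1))*f = (4 - 10/(-3))*(-130) = (4 - 10*(-⅓))*(-130) = (4 + 10/3)*(-130) = (22/3)*(-130) = -2860/3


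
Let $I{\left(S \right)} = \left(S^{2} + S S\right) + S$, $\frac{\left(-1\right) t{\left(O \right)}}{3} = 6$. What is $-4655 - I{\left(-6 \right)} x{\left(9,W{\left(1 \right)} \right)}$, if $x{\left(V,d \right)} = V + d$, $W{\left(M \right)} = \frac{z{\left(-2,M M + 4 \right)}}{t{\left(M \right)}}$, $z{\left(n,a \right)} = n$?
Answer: $- \frac{15769}{3} \approx -5256.3$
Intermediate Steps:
$t{\left(O \right)} = -18$ ($t{\left(O \right)} = \left(-3\right) 6 = -18$)
$W{\left(M \right)} = \frac{1}{9}$ ($W{\left(M \right)} = - \frac{2}{-18} = \left(-2\right) \left(- \frac{1}{18}\right) = \frac{1}{9}$)
$I{\left(S \right)} = S + 2 S^{2}$ ($I{\left(S \right)} = \left(S^{2} + S^{2}\right) + S = 2 S^{2} + S = S + 2 S^{2}$)
$-4655 - I{\left(-6 \right)} x{\left(9,W{\left(1 \right)} \right)} = -4655 - - 6 \left(1 + 2 \left(-6\right)\right) \left(9 + \frac{1}{9}\right) = -4655 - - 6 \left(1 - 12\right) \frac{82}{9} = -4655 - \left(-6\right) \left(-11\right) \frac{82}{9} = -4655 - 66 \cdot \frac{82}{9} = -4655 - \frac{1804}{3} = - \frac{15769}{3}$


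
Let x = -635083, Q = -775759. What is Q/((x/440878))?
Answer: 342015076402/635083 ≈ 5.3854e+5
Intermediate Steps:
Q/((x/440878)) = -775759/((-635083/440878)) = -775759/((-635083*1/440878)) = -775759/(-635083/440878) = -775759*(-440878/635083) = 342015076402/635083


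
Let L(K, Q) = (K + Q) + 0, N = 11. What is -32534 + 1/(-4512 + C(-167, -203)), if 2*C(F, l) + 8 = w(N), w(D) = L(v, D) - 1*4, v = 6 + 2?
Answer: -293359080/9017 ≈ -32534.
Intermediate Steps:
v = 8
L(K, Q) = K + Q
w(D) = 4 + D (w(D) = (8 + D) - 1*4 = (8 + D) - 4 = 4 + D)
C(F, l) = 7/2 (C(F, l) = -4 + (4 + 11)/2 = -4 + (1/2)*15 = -4 + 15/2 = 7/2)
-32534 + 1/(-4512 + C(-167, -203)) = -32534 + 1/(-4512 + 7/2) = -32534 + 1/(-9017/2) = -32534 - 2/9017 = -293359080/9017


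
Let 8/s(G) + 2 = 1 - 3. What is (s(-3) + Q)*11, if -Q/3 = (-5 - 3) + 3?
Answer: 143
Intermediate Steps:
s(G) = -2 (s(G) = 8/(-2 + (1 - 3)) = 8/(-2 - 2) = 8/(-4) = 8*(-¼) = -2)
Q = 15 (Q = -3*((-5 - 3) + 3) = -3*(-8 + 3) = -3*(-5) = 15)
(s(-3) + Q)*11 = (-2 + 15)*11 = 13*11 = 143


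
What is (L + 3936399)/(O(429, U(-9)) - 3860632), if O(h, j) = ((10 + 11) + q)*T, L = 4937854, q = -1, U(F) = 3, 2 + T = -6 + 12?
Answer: -8874253/3860552 ≈ -2.2987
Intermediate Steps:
T = 4 (T = -2 + (-6 + 12) = -2 + 6 = 4)
O(h, j) = 80 (O(h, j) = ((10 + 11) - 1)*4 = (21 - 1)*4 = 20*4 = 80)
(L + 3936399)/(O(429, U(-9)) - 3860632) = (4937854 + 3936399)/(80 - 3860632) = 8874253/(-3860552) = 8874253*(-1/3860552) = -8874253/3860552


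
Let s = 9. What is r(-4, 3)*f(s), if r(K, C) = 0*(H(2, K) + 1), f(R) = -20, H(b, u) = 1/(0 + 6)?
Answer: 0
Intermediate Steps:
H(b, u) = ⅙ (H(b, u) = 1/6 = ⅙)
r(K, C) = 0 (r(K, C) = 0*(⅙ + 1) = 0*(7/6) = 0)
r(-4, 3)*f(s) = 0*(-20) = 0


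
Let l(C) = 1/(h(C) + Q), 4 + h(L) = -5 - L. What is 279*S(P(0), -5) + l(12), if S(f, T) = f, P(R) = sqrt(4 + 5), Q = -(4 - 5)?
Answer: 16739/20 ≈ 836.95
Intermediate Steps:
h(L) = -9 - L (h(L) = -4 + (-5 - L) = -9 - L)
Q = 1 (Q = -1*(-1) = 1)
P(R) = 3 (P(R) = sqrt(9) = 3)
l(C) = 1/(-8 - C) (l(C) = 1/((-9 - C) + 1) = 1/(-8 - C))
279*S(P(0), -5) + l(12) = 279*3 - 1/(8 + 12) = 837 - 1/20 = 16739/20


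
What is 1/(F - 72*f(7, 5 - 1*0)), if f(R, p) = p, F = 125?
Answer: -1/235 ≈ -0.0042553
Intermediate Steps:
1/(F - 72*f(7, 5 - 1*0)) = 1/(125 - 72*(5 - 1*0)) = 1/(125 - 72*(5 + 0)) = 1/(125 - 72*5) = 1/(125 - 360) = 1/(-235) = -1/235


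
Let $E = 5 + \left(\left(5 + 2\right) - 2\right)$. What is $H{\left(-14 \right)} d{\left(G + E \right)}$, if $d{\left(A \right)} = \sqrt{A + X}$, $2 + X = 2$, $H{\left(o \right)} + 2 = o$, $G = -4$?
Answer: $- 16 \sqrt{6} \approx -39.192$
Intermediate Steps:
$H{\left(o \right)} = -2 + o$
$X = 0$ ($X = -2 + 2 = 0$)
$E = 10$ ($E = 5 + \left(7 - 2\right) = 5 + 5 = 10$)
$d{\left(A \right)} = \sqrt{A}$ ($d{\left(A \right)} = \sqrt{A + 0} = \sqrt{A}$)
$H{\left(-14 \right)} d{\left(G + E \right)} = \left(-2 - 14\right) \sqrt{-4 + 10} = - 16 \sqrt{6}$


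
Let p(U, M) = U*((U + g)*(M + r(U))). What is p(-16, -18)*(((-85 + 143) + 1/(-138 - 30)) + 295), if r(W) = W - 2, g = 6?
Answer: -14232720/7 ≈ -2.0332e+6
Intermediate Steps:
r(W) = -2 + W
p(U, M) = U*(6 + U)*(-2 + M + U) (p(U, M) = U*((U + 6)*(M + (-2 + U))) = U*((6 + U)*(-2 + M + U)) = U*(6 + U)*(-2 + M + U))
p(-16, -18)*(((-85 + 143) + 1/(-138 - 30)) + 295) = (-16*(-12 + (-16)² + 4*(-16) + 6*(-18) - 18*(-16)))*(((-85 + 143) + 1/(-138 - 30)) + 295) = (-16*(-12 + 256 - 64 - 108 + 288))*((58 + 1/(-168)) + 295) = (-16*360)*((58 - 1/168) + 295) = -5760*(9743/168 + 295) = -5760*59303/168 = -14232720/7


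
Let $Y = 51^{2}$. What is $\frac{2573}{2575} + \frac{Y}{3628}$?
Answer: $\frac{16032419}{9342100} \approx 1.7161$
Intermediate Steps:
$Y = 2601$
$\frac{2573}{2575} + \frac{Y}{3628} = \frac{2573}{2575} + \frac{2601}{3628} = \frac{16032419}{9342100}$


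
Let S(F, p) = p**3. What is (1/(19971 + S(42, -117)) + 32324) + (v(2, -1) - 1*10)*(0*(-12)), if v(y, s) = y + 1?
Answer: 51124996007/1581642 ≈ 32324.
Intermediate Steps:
v(y, s) = 1 + y
(1/(19971 + S(42, -117)) + 32324) + (v(2, -1) - 1*10)*(0*(-12)) = (1/(19971 + (-117)**3) + 32324) + ((1 + 2) - 1*10)*(0*(-12)) = (1/(19971 - 1601613) + 32324) + (3 - 10)*0 = (1/(-1581642) + 32324) - 7*0 = (-1/1581642 + 32324) + 0 = 51124996007/1581642 + 0 = 51124996007/1581642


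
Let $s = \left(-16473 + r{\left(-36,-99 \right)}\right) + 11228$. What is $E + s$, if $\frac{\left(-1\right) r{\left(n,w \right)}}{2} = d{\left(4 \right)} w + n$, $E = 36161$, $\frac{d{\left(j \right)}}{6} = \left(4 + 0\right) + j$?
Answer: $40492$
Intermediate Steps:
$d{\left(j \right)} = 24 + 6 j$ ($d{\left(j \right)} = 6 \left(\left(4 + 0\right) + j\right) = 6 \left(4 + j\right) = 24 + 6 j$)
$r{\left(n,w \right)} = - 96 w - 2 n$ ($r{\left(n,w \right)} = - 2 \left(\left(24 + 6 \cdot 4\right) w + n\right) = - 2 \left(\left(24 + 24\right) w + n\right) = - 2 \left(48 w + n\right) = - 2 \left(n + 48 w\right) = - 96 w - 2 n$)
$s = 4331$ ($s = \left(-16473 - -9576\right) + 11228 = \left(-16473 + \left(9504 + 72\right)\right) + 11228 = \left(-16473 + 9576\right) + 11228 = -6897 + 11228 = 4331$)
$E + s = 36161 + 4331 = 40492$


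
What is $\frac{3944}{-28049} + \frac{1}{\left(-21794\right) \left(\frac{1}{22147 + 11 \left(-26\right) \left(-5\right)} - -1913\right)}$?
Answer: $- \frac{3876836182323145}{27571338622936612} \approx -0.14061$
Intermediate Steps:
$\frac{3944}{-28049} + \frac{1}{\left(-21794\right) \left(\frac{1}{22147 + 11 \left(-26\right) \left(-5\right)} - -1913\right)} = 3944 \left(- \frac{1}{28049}\right) - \frac{1}{21794 \left(\frac{1}{22147 - -1430} + 1913\right)} = - \frac{3944}{28049} - \frac{1}{21794 \left(\frac{1}{22147 + 1430} + 1913\right)} = - \frac{3944}{28049} - \frac{1}{21794 \left(\frac{1}{23577} + 1913\right)} = - \frac{3944}{28049} - \frac{1}{21794 \cdot \frac{45102802}{23577}} = - \frac{3944}{28049} - \frac{23577}{982970466788} = - \frac{3876836182323145}{27571338622936612}$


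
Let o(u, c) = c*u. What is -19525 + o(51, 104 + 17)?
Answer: -13354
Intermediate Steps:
-19525 + o(51, 104 + 17) = -19525 + (104 + 17)*51 = -19525 + 121*51 = -19525 + 6171 = -13354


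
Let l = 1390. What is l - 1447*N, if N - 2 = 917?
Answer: -1328403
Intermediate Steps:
N = 919 (N = 2 + 917 = 919)
l - 1447*N = 1390 - 1447*919 = 1390 - 1329793 = -1328403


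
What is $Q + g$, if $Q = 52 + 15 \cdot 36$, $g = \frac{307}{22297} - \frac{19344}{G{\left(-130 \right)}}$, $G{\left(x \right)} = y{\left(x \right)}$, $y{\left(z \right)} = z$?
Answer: $\frac{82589623}{111485} \approx 740.81$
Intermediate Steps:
$G{\left(x \right)} = x$
$g = \frac{16590503}{111485}$ ($g = \frac{307}{22297} - \frac{19344}{-130} = 307 \cdot \frac{1}{22297} - - \frac{744}{5} = \frac{307}{22297} + \frac{744}{5} = \frac{16590503}{111485} \approx 148.81$)
$Q = 592$ ($Q = 52 + 540 = 592$)
$Q + g = 592 + \frac{16590503}{111485} = \frac{82589623}{111485}$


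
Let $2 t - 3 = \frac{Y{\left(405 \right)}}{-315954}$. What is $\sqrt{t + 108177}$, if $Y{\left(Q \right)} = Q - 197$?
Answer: $\frac{\sqrt{1199903058521610}}{105318} \approx 328.9$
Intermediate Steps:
$Y{\left(Q \right)} = -197 + Q$ ($Y{\left(Q \right)} = Q - 197 = -197 + Q$)
$t = \frac{473827}{315954}$ ($t = \frac{3}{2} + \frac{\left(-197 + 405\right) \frac{1}{-315954}}{2} = \frac{3}{2} + \frac{208 \left(- \frac{1}{315954}\right)}{2} = \frac{3}{2} + \frac{1}{2} \left(- \frac{104}{157977}\right) = \frac{3}{2} - \frac{52}{157977} = \frac{473827}{315954} \approx 1.4997$)
$\sqrt{t + 108177} = \sqrt{\frac{473827}{315954} + 108177} = \sqrt{\frac{34179429685}{315954}} = \frac{\sqrt{1199903058521610}}{105318}$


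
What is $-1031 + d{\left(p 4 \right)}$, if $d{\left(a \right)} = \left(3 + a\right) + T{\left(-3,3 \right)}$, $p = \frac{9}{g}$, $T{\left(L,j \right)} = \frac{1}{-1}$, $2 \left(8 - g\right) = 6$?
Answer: $- \frac{5109}{5} \approx -1021.8$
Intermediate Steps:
$g = 5$ ($g = 8 - 3 = 5$)
$T{\left(L,j \right)} = -1$
$p = \frac{9}{5} \approx 1.8$
$d{\left(a \right)} = 2 + a$ ($d{\left(a \right)} = \left(3 + a\right) - 1 = 2 + a$)
$-1031 + d{\left(p 4 \right)} = -1031 + \left(2 + \frac{9}{5} \cdot 4\right) = -1031 + \left(2 + \frac{36}{5}\right) = -1031 + \frac{46}{5} = - \frac{5109}{5}$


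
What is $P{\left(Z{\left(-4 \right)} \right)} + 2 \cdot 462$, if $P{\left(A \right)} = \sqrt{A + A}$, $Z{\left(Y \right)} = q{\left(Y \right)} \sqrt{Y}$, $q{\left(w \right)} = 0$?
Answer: $924$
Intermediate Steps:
$Z{\left(Y \right)} = 0$ ($Z{\left(Y \right)} = 0 \sqrt{Y} = 0$)
$P{\left(A \right)} = \sqrt{2} \sqrt{A}$ ($P{\left(A \right)} = \sqrt{2 A} = \sqrt{2} \sqrt{A}$)
$P{\left(Z{\left(-4 \right)} \right)} + 2 \cdot 462 = \sqrt{2} \sqrt{0} + 2 \cdot 462 = \sqrt{2} \cdot 0 + 924 = 0 + 924 = 924$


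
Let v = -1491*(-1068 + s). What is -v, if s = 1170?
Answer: 152082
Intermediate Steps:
v = -152082 (v = -1491*(-1068 + 1170) = -1491*102 = -152082)
-v = -1*(-152082) = 152082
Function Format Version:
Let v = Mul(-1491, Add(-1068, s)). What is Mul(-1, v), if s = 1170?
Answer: 152082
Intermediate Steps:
v = -152082 (v = Mul(-1491, Add(-1068, 1170)) = Mul(-1491, 102) = -152082)
Mul(-1, v) = Mul(-1, -152082) = 152082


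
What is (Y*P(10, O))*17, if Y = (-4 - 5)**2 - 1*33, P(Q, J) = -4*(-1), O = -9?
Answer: 3264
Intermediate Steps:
P(Q, J) = 4
Y = 48 (Y = (-9)**2 - 33 = 81 - 33 = 48)
(Y*P(10, O))*17 = (48*4)*17 = 192*17 = 3264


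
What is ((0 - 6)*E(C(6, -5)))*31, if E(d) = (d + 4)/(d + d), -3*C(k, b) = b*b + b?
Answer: -186/5 ≈ -37.200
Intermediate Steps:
C(k, b) = -b/3 - b²/3 (C(k, b) = -(b*b + b)/3 = -(b² + b)/3 = -(b + b²)/3 = -b/3 - b²/3)
E(d) = (4 + d)/(2*d) (E(d) = (4 + d)/((2*d)) = (4 + d)*(1/(2*d)) = (4 + d)/(2*d))
((0 - 6)*E(C(6, -5)))*31 = ((0 - 6)*((4 - ⅓*(-5)*(1 - 5))/(2*((-⅓*(-5)*(1 - 5))))))*31 = -3*(4 - ⅓*(-5)*(-4))/((-⅓*(-5)*(-4)))*31 = -3*(4 - 20/3)/(-20/3)*31 = -3*(-3)*(-8)/(20*3)*31 = -6*⅕*31 = -6/5*31 = -186/5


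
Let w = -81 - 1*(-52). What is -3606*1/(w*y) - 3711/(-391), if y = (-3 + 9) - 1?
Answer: 1948041/56695 ≈ 34.360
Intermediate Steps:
y = 5 (y = 6 - 1 = 5)
w = -29 (w = -81 + 52 = -29)
-3606*1/(w*y) - 3711/(-391) = -3606/(5*(-29)) - 3711/(-391) = -3606/(-145) - 3711*(-1/391) = -3606*(-1/145) + 3711/391 = 3606/145 + 3711/391 = 1948041/56695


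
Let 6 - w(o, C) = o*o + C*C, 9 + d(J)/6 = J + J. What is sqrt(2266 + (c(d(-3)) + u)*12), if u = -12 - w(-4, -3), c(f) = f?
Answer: sqrt(1270) ≈ 35.637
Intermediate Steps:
d(J) = -54 + 12*J (d(J) = -54 + 6*(J + J) = -54 + 6*(2*J) = -54 + 12*J)
w(o, C) = 6 - C**2 - o**2 (w(o, C) = 6 - (o*o + C*C) = 6 - (o**2 + C**2) = 6 - (C**2 + o**2) = 6 + (-C**2 - o**2) = 6 - C**2 - o**2)
u = 7 (u = -12 - (6 - 1*(-3)**2 - 1*(-4)**2) = -12 - (6 - 1*9 - 1*16) = -12 - (6 - 9 - 16) = -12 - 1*(-19) = -12 + 19 = 7)
sqrt(2266 + (c(d(-3)) + u)*12) = sqrt(2266 + ((-54 + 12*(-3)) + 7)*12) = sqrt(2266 + ((-54 - 36) + 7)*12) = sqrt(2266 + (-90 + 7)*12) = sqrt(2266 - 83*12) = sqrt(2266 - 996) = sqrt(1270)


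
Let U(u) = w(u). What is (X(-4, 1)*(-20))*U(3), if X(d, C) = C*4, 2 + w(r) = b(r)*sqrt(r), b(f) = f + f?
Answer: 160 - 480*sqrt(3) ≈ -671.38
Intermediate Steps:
b(f) = 2*f
w(r) = -2 + 2*r**(3/2) (w(r) = -2 + (2*r)*sqrt(r) = -2 + 2*r**(3/2))
U(u) = -2 + 2*u**(3/2)
X(d, C) = 4*C
(X(-4, 1)*(-20))*U(3) = ((4*1)*(-20))*(-2 + 2*3**(3/2)) = (4*(-20))*(-2 + 2*(3*sqrt(3))) = -80*(-2 + 6*sqrt(3)) = 160 - 480*sqrt(3)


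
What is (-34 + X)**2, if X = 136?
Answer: 10404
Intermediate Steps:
(-34 + X)**2 = (-34 + 136)**2 = 102**2 = 10404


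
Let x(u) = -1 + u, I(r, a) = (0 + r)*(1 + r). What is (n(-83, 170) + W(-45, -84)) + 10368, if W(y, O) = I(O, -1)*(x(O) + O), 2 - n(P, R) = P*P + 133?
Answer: -1174920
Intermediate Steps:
I(r, a) = r*(1 + r)
n(P, R) = -131 - P² (n(P, R) = 2 - (P*P + 133) = 2 - (P² + 133) = 2 - (133 + P²) = 2 + (-133 - P²) = -131 - P²)
W(y, O) = O*(1 + O)*(-1 + 2*O) (W(y, O) = (O*(1 + O))*((-1 + O) + O) = (O*(1 + O))*(-1 + 2*O) = O*(1 + O)*(-1 + 2*O))
(n(-83, 170) + W(-45, -84)) + 10368 = ((-131 - 1*(-83)²) - 84*(1 - 84)*(-1 + 2*(-84))) + 10368 = ((-131 - 1*6889) - 84*(-83)*(-1 - 168)) + 10368 = ((-131 - 6889) - 84*(-83)*(-169)) + 10368 = (-7020 - 1178268) + 10368 = -1185288 + 10368 = -1174920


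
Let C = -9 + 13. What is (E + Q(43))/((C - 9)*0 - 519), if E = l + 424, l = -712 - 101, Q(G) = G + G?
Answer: 101/173 ≈ 0.58381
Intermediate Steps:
Q(G) = 2*G
l = -813
C = 4
E = -389 (E = -813 + 424 = -389)
(E + Q(43))/((C - 9)*0 - 519) = (-389 + 2*43)/((4 - 9)*0 - 519) = (-389 + 86)/(-5*0 - 519) = -303/(0 - 519) = -303/(-519) = -303*(-1/519) = 101/173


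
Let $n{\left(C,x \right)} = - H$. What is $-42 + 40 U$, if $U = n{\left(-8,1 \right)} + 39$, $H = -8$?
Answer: $1838$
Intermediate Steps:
$n{\left(C,x \right)} = 8$ ($n{\left(C,x \right)} = \left(-1\right) \left(-8\right) = 8$)
$U = 47$ ($U = 8 + 39 = 47$)
$-42 + 40 U = -42 + 40 \cdot 47 = -42 + 1880 = 1838$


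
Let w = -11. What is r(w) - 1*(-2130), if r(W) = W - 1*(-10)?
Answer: 2129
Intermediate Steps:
r(W) = 10 + W (r(W) = W + 10 = 10 + W)
r(w) - 1*(-2130) = (10 - 11) - 1*(-2130) = -1 + 2130 = 2129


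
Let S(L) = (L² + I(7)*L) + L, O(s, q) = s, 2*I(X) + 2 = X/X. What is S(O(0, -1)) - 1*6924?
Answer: -6924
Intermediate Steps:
I(X) = -½ (I(X) = -1 + (X/X)/2 = -1 + (½)*1 = -1 + ½ = -½)
S(L) = L² + L/2 (S(L) = (L² - L/2) + L = L² + L/2)
S(O(0, -1)) - 1*6924 = 0*(½ + 0) - 1*6924 = 0*(½) - 6924 = 0 - 6924 = -6924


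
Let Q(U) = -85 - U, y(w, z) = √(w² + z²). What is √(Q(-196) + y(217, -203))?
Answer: √(111 + 7*√1802) ≈ 20.203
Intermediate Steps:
√(Q(-196) + y(217, -203)) = √((-85 - 1*(-196)) + √(217² + (-203)²)) = √((-85 + 196) + √(47089 + 41209)) = √(111 + √88298) = √(111 + 7*√1802)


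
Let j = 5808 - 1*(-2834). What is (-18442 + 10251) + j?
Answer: 451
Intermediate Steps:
j = 8642 (j = 5808 + 2834 = 8642)
(-18442 + 10251) + j = (-18442 + 10251) + 8642 = -8191 + 8642 = 451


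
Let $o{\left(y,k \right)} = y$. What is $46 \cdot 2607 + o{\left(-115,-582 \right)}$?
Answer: $119807$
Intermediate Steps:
$46 \cdot 2607 + o{\left(-115,-582 \right)} = 46 \cdot 2607 - 115 = 119922 - 115 = 119807$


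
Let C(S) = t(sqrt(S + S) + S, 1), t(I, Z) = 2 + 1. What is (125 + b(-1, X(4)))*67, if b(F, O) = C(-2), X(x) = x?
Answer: 8576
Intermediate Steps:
t(I, Z) = 3
C(S) = 3
b(F, O) = 3
(125 + b(-1, X(4)))*67 = (125 + 3)*67 = 128*67 = 8576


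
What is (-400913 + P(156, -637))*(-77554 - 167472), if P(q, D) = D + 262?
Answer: 98325993488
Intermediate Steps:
P(q, D) = 262 + D
(-400913 + P(156, -637))*(-77554 - 167472) = (-400913 + (262 - 637))*(-77554 - 167472) = (-400913 - 375)*(-245026) = -401288*(-245026) = 98325993488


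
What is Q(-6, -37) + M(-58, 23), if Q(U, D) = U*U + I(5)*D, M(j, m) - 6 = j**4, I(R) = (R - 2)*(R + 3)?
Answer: 11315650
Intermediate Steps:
I(R) = (-2 + R)*(3 + R)
M(j, m) = 6 + j**4
Q(U, D) = U**2 + 24*D (Q(U, D) = U*U + (-6 + 5 + 5**2)*D = U**2 + (-6 + 5 + 25)*D = U**2 + 24*D)
Q(-6, -37) + M(-58, 23) = ((-6)**2 + 24*(-37)) + (6 + (-58)**4) = (36 - 888) + (6 + 11316496) = -852 + 11316502 = 11315650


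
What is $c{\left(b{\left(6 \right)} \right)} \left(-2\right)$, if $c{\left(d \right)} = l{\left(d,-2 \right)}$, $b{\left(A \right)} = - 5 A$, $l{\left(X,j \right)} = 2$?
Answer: $-4$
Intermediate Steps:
$c{\left(d \right)} = 2$
$c{\left(b{\left(6 \right)} \right)} \left(-2\right) = 2 \left(-2\right) = -4$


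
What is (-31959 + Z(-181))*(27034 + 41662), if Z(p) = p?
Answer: -2207889440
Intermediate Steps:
(-31959 + Z(-181))*(27034 + 41662) = (-31959 - 181)*(27034 + 41662) = -32140*68696 = -2207889440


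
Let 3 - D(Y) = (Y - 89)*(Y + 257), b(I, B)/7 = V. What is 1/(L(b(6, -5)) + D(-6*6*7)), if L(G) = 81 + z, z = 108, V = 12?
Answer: 1/1897 ≈ 0.00052715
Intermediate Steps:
b(I, B) = 84 (b(I, B) = 7*12 = 84)
L(G) = 189 (L(G) = 81 + 108 = 189)
D(Y) = 3 - (-89 + Y)*(257 + Y) (D(Y) = 3 - (Y - 89)*(Y + 257) = 3 - (-89 + Y)*(257 + Y))
1/(L(b(6, -5)) + D(-6*6*7)) = 1/(189 + (22876 - (-6*6*7)² - 168*(-6*6)*7)) = 1/(189 + (22876 - (-36*7)² - (-6048)*7)) = 1/(189 + (22876 - 1*(-252)² - 168*(-252))) = 1/(189 + (22876 - 1*63504 + 42336)) = 1/(189 + (22876 - 63504 + 42336)) = 1/(189 + 1708) = 1/1897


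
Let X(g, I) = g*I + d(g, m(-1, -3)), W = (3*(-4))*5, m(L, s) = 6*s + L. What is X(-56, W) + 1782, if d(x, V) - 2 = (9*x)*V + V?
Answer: 14701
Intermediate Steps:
m(L, s) = L + 6*s
d(x, V) = 2 + V + 9*V*x (d(x, V) = 2 + ((9*x)*V + V) = 2 + (9*V*x + V) = 2 + (V + 9*V*x) = 2 + V + 9*V*x)
W = -60 (W = -12*5 = -60)
X(g, I) = -17 - 171*g + I*g (X(g, I) = g*I + (2 + (-1 + 6*(-3)) + 9*(-1 + 6*(-3))*g) = I*g + (2 + (-1 - 18) + 9*(-1 - 18)*g) = I*g + (2 - 19 + 9*(-19)*g) = I*g + (2 - 19 - 171*g) = I*g + (-17 - 171*g) = -17 - 171*g + I*g)
X(-56, W) + 1782 = (-17 - 171*(-56) - 60*(-56)) + 1782 = (-17 + 9576 + 3360) + 1782 = 12919 + 1782 = 14701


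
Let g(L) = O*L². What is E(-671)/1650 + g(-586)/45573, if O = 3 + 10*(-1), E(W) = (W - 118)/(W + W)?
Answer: -161292011591/3057948300 ≈ -52.745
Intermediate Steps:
E(W) = (-118 + W)/(2*W) (E(W) = (-118 + W)/((2*W)) = (-118 + W)*(1/(2*W)) = (-118 + W)/(2*W))
O = -7 (O = 3 - 10 = -7)
g(L) = -7*L²
E(-671)/1650 + g(-586)/45573 = ((½)*(-118 - 671)/(-671))/1650 - 7*(-586)²/45573 = ((½)*(-1/671)*(-789))*(1/1650) - 7*343396*(1/45573) = (789/1342)*(1/1650) - 2403772*1/45573 = 263/738100 - 2403772/45573 = -161292011591/3057948300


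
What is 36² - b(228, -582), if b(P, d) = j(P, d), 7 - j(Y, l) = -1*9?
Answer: 1280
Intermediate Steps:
j(Y, l) = 16 (j(Y, l) = 7 - (-1)*9 = 7 - 1*(-9) = 7 + 9 = 16)
b(P, d) = 16
36² - b(228, -582) = 36² - 1*16 = 1296 - 16 = 1280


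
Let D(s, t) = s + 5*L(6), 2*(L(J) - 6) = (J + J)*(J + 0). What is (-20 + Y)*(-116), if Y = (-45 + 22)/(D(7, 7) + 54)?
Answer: 631388/271 ≈ 2329.8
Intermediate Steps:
L(J) = 6 + J² (L(J) = 6 + ((J + J)*(J + 0))/2 = 6 + ((2*J)*J)/2 = 6 + (2*J²)/2 = 6 + J²)
D(s, t) = 210 + s (D(s, t) = s + 5*(6 + 6²) = s + 5*(6 + 36) = s + 5*42 = s + 210 = 210 + s)
Y = -23/271 (Y = (-45 + 22)/((210 + 7) + 54) = -23/(217 + 54) = -23/271 ≈ -0.084871)
(-20 + Y)*(-116) = (-20 - 23/271)*(-116) = -5443/271*(-116) = 631388/271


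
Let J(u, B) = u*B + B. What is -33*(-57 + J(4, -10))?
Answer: 3531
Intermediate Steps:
J(u, B) = B + B*u (J(u, B) = B*u + B = B + B*u)
-33*(-57 + J(4, -10)) = -33*(-57 - 10*(1 + 4)) = -33*(-57 - 10*5) = -33*(-57 - 50) = -33*(-107) = 3531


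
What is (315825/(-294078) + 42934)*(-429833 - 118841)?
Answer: -1154559063460033/49013 ≈ -2.3556e+10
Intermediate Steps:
(315825/(-294078) + 42934)*(-429833 - 118841) = (315825*(-1/294078) + 42934)*(-548674) = (-105275/98026 + 42934)*(-548674) = (4208543009/98026)*(-548674) = -1154559063460033/49013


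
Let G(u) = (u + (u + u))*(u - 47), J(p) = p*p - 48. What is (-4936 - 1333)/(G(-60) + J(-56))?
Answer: -6269/22348 ≈ -0.28052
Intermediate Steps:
J(p) = -48 + p² (J(p) = p² - 48 = -48 + p²)
G(u) = 3*u*(-47 + u) (G(u) = (u + 2*u)*(-47 + u) = (3*u)*(-47 + u) = 3*u*(-47 + u))
(-4936 - 1333)/(G(-60) + J(-56)) = (-4936 - 1333)/(3*(-60)*(-47 - 60) + (-48 + (-56)²)) = -6269/(3*(-60)*(-107) + (-48 + 3136)) = -6269/(19260 + 3088) = -6269/22348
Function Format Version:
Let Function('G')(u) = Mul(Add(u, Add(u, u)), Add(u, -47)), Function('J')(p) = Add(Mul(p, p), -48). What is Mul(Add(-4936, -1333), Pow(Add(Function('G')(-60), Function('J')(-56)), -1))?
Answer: Rational(-6269, 22348) ≈ -0.28052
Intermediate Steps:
Function('J')(p) = Add(-48, Pow(p, 2)) (Function('J')(p) = Add(Pow(p, 2), -48) = Add(-48, Pow(p, 2)))
Function('G')(u) = Mul(3, u, Add(-47, u)) (Function('G')(u) = Mul(Add(u, Mul(2, u)), Add(-47, u)) = Mul(Mul(3, u), Add(-47, u)) = Mul(3, u, Add(-47, u)))
Mul(Add(-4936, -1333), Pow(Add(Function('G')(-60), Function('J')(-56)), -1)) = Mul(Add(-4936, -1333), Pow(Add(Mul(3, -60, Add(-47, -60)), Add(-48, Pow(-56, 2))), -1)) = Mul(-6269, Pow(Add(Mul(3, -60, -107), Add(-48, 3136)), -1)) = Mul(-6269, Pow(Add(19260, 3088), -1)) = Mul(-6269, Pow(22348, -1)) = Mul(-6269, Rational(1, 22348)) = Rational(-6269, 22348)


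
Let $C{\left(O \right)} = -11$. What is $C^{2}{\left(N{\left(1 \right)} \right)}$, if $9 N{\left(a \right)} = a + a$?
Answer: $121$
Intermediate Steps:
$N{\left(a \right)} = \frac{2 a}{9}$ ($N{\left(a \right)} = \frac{a + a}{9} = \frac{2 a}{9}$)
$C^{2}{\left(N{\left(1 \right)} \right)} = \left(-11\right)^{2} = 121$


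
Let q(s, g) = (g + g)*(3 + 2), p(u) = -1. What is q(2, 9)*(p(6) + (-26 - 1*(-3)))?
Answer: -2160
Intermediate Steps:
q(s, g) = 10*g (q(s, g) = (2*g)*5 = 10*g)
q(2, 9)*(p(6) + (-26 - 1*(-3))) = (10*9)*(-1 + (-26 - 1*(-3))) = 90*(-1 + (-26 + 3)) = 90*(-1 - 23) = 90*(-24) = -2160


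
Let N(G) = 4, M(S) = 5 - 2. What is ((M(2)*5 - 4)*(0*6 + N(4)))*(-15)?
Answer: -660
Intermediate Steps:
M(S) = 3
((M(2)*5 - 4)*(0*6 + N(4)))*(-15) = ((3*5 - 4)*(0*6 + 4))*(-15) = ((15 - 4)*(0 + 4))*(-15) = (11*4)*(-15) = 44*(-15) = -660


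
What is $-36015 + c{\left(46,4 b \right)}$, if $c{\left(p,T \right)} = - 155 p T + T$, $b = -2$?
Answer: $21017$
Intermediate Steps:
$c{\left(p,T \right)} = T - 155 T p$ ($c{\left(p,T \right)} = - 155 T p + T = T - 155 T p$)
$-36015 + c{\left(46,4 b \right)} = -36015 + 4 \left(-2\right) \left(1 - 7130\right) = -36015 - 8 \left(1 - 7130\right) = -36015 - -57032 = -36015 + 57032 = 21017$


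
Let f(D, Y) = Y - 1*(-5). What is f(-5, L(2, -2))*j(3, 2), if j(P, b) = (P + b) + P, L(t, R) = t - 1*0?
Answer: 56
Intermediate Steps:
L(t, R) = t (L(t, R) = t + 0 = t)
f(D, Y) = 5 + Y (f(D, Y) = Y + 5 = 5 + Y)
j(P, b) = b + 2*P
f(-5, L(2, -2))*j(3, 2) = (5 + 2)*(2 + 2*3) = 7*(2 + 6) = 7*8 = 56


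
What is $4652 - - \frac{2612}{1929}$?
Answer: $\frac{8976320}{1929} \approx 4653.4$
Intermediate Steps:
$4652 - - \frac{2612}{1929} = 4652 + \frac{2612}{1929} = \frac{8976320}{1929}$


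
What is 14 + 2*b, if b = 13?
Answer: 40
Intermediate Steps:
14 + 2*b = 14 + 2*13 = 14 + 26 = 40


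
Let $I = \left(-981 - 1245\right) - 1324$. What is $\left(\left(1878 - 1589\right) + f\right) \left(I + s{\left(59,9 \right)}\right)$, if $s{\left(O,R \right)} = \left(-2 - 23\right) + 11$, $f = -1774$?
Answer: $5292540$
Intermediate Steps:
$s{\left(O,R \right)} = -14$ ($s{\left(O,R \right)} = -25 + 11 = -14$)
$I = -3550$ ($I = -2226 - 1324 = -3550$)
$\left(\left(1878 - 1589\right) + f\right) \left(I + s{\left(59,9 \right)}\right) = \left(\left(1878 - 1589\right) - 1774\right) \left(-3550 - 14\right) = \left(\left(1878 - 1589\right) - 1774\right) \left(-3564\right) = \left(289 - 1774\right) \left(-3564\right) = \left(-1485\right) \left(-3564\right) = 5292540$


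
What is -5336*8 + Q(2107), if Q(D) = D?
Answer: -40581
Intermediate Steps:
-5336*8 + Q(2107) = -5336*8 + 2107 = -42688 + 2107 = -40581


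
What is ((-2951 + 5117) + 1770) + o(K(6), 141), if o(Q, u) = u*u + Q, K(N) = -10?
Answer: 23807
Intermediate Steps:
o(Q, u) = Q + u² (o(Q, u) = u² + Q = Q + u²)
((-2951 + 5117) + 1770) + o(K(6), 141) = ((-2951 + 5117) + 1770) + (-10 + 141²) = (2166 + 1770) + (-10 + 19881) = 3936 + 19871 = 23807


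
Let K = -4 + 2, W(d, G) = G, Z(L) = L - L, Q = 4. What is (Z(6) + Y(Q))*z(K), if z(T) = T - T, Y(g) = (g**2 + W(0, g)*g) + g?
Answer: 0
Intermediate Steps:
Z(L) = 0
Y(g) = g + 2*g**2 (Y(g) = (g**2 + g*g) + g = (g**2 + g**2) + g = 2*g**2 + g = g + 2*g**2)
K = -2
z(T) = 0
(Z(6) + Y(Q))*z(K) = (0 + 4*(1 + 2*4))*0 = (0 + 4*(1 + 8))*0 = (0 + 4*9)*0 = (0 + 36)*0 = 36*0 = 0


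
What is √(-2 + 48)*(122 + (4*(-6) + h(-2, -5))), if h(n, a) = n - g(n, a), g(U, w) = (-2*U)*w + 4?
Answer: 112*√46 ≈ 759.62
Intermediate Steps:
g(U, w) = 4 - 2*U*w (g(U, w) = -2*U*w + 4 = 4 - 2*U*w)
h(n, a) = -4 + n + 2*a*n (h(n, a) = n - (4 - 2*n*a) = n - (4 - 2*a*n) = n + (-4 + 2*a*n) = -4 + n + 2*a*n)
√(-2 + 48)*(122 + (4*(-6) + h(-2, -5))) = √(-2 + 48)*(122 + (4*(-6) + (-4 - 2 + 2*(-5)*(-2)))) = √46*(122 + (-24 + (-4 - 2 + 20))) = √46*(122 + (-24 + 14)) = √46*(122 - 10) = √46*112 = 112*√46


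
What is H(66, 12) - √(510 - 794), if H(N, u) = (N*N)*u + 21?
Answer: 52293 - 2*I*√71 ≈ 52293.0 - 16.852*I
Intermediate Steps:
H(N, u) = 21 + u*N² (H(N, u) = N²*u + 21 = u*N² + 21 = 21 + u*N²)
H(66, 12) - √(510 - 794) = (21 + 12*66²) - √(510 - 794) = (21 + 12*4356) - √(-284) = (21 + 52272) - 2*I*√71 = 52293 - 2*I*√71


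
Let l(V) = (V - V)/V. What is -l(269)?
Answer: 0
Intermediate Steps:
l(V) = 0 (l(V) = 0/V = 0)
-l(269) = -1*0 = 0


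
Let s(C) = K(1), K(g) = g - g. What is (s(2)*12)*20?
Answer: 0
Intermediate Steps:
K(g) = 0
s(C) = 0
(s(2)*12)*20 = (0*12)*20 = 0*20 = 0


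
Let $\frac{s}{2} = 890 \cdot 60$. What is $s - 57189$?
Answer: $49611$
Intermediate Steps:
$s = 106800$ ($s = 2 \cdot 890 \cdot 60 = 2 \cdot 53400 = 106800$)
$s - 57189 = 106800 - 57189 = 49611$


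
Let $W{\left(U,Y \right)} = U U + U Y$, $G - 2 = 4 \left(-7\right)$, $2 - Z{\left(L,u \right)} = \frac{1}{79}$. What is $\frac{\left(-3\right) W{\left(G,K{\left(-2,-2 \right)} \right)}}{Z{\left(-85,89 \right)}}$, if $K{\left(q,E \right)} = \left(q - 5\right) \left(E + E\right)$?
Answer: $\frac{12324}{157} \approx 78.497$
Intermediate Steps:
$Z{\left(L,u \right)} = \frac{157}{79}$ ($Z{\left(L,u \right)} = 2 - \frac{1}{79} = \frac{157}{79}$)
$K{\left(q,E \right)} = 2 E \left(-5 + q\right)$ ($K{\left(q,E \right)} = \left(-5 + q\right) 2 E = 2 E \left(-5 + q\right)$)
$G = -26$ ($G = 2 + 4 \left(-7\right) = 2 - 28 = -26$)
$W{\left(U,Y \right)} = U^{2} + U Y$
$\frac{\left(-3\right) W{\left(G,K{\left(-2,-2 \right)} \right)}}{Z{\left(-85,89 \right)}} = \frac{\left(-3\right) \left(- 26 \left(-26 + 2 \left(-2\right) \left(-5 - 2\right)\right)\right)}{\frac{157}{79}} = - 3 \left(- 26 \left(-26 + 2 \left(-2\right) \left(-7\right)\right)\right) \frac{79}{157} = - 3 \left(- 26 \left(-26 + 28\right)\right) \frac{79}{157} = - 3 \left(\left(-26\right) 2\right) \frac{79}{157} = \left(-3\right) \left(-52\right) \frac{79}{157} = 156 \cdot \frac{79}{157} = \frac{12324}{157}$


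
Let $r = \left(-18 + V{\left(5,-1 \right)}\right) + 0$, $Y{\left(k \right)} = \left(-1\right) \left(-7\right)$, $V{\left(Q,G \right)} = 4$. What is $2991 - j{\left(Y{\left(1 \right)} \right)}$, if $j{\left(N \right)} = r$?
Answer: $3005$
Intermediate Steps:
$Y{\left(k \right)} = 7$
$r = -14$ ($r = \left(-18 + 4\right) + 0 = -14 + 0 = -14$)
$j{\left(N \right)} = -14$
$2991 - j{\left(Y{\left(1 \right)} \right)} = 2991 - -14 = 2991 + 14 = 3005$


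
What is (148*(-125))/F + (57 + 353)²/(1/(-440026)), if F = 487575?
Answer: -1442605131812540/19503 ≈ -7.3968e+10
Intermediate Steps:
(148*(-125))/F + (57 + 353)²/(1/(-440026)) = (148*(-125))/487575 + (57 + 353)²/(1/(-440026)) = -18500*1/487575 + 410²/(-1/440026) = -740/19503 + 168100*(-440026) = -740/19503 - 73968370600 = -1442605131812540/19503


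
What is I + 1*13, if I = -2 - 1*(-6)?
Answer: 17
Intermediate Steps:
I = 4 (I = -2 + 6 = 4)
I + 1*13 = 4 + 1*13 = 4 + 13 = 17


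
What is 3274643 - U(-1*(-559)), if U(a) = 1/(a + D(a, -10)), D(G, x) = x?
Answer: 1797779006/549 ≈ 3.2746e+6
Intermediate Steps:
U(a) = 1/(-10 + a) (U(a) = 1/(a - 10) = 1/(-10 + a))
3274643 - U(-1*(-559)) = 3274643 - 1/(-10 - 1*(-559)) = 3274643 - 1/(-10 + 559) = 3274643 - 1/549 = 1797779006/549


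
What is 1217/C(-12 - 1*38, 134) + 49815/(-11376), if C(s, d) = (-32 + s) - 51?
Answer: -2274443/168112 ≈ -13.529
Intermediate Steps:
C(s, d) = -83 + s
1217/C(-12 - 1*38, 134) + 49815/(-11376) = 1217/(-83 + (-12 - 1*38)) + 49815/(-11376) = 1217/(-83 + (-12 - 38)) + 49815*(-1/11376) = 1217/(-83 - 50) - 5535/1264 = 1217/(-133) - 5535/1264 = 1217*(-1/133) - 5535/1264 = -1217/133 - 5535/1264 = -2274443/168112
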